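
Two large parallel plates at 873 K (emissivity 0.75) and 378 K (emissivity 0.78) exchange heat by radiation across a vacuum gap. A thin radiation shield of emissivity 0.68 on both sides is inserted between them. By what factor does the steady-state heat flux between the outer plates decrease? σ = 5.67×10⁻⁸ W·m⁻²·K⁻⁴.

Without shield: q₀ = σΔ(T⁴)/(1/ε₁+1/ε₂−1) with denominator 1.615.
With shield the two gaps are in series; the resistances add: (1/ε₁+1/ε_s−1)+(1/ε_s+1/ε₂−1) = 1.804+1.753 = 3.557.
Heat-flux ratio q₀/q = 3.557/1.615.

factor ≈ 2.20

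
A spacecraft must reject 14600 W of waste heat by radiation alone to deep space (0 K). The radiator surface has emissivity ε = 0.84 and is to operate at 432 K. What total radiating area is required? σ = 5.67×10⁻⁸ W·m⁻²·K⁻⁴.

A ≈ 8.80 m²

P = εσA T⁴ ⇒ A = P/(εσT⁴).
T⁴ = 3.483×10¹⁰ K⁴.
A = 14600/(0.84 × 5.67×10⁻⁸ × 3.483×10¹⁰).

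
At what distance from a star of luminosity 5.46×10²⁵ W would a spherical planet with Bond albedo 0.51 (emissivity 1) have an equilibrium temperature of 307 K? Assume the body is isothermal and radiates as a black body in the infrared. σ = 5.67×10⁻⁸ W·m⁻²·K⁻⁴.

d ≈ 3.25×10¹⁰ m

For an isothermal black-emitting sphere, (1−a)S·πr² = σ·4πr²·T⁴ ⇒ S = 4σT⁴/(1−a).
S = 4·5.67×10⁻⁸·(307)⁴/0.490 = 4112 W/m².
Flux falls as S = L/(4πd²), so d = √(L/(4πS)) = √(5.46×10²⁵/(4π·4112)).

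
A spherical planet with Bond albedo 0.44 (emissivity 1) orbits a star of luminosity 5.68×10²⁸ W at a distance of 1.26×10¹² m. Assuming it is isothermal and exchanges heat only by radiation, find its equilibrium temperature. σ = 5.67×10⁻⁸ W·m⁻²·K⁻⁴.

First find the stellar flux at distance d: S = L/(4πd²) = 5.68×10²⁸/(4π·(1.26×10¹²)²) = 2847 W/m².
For an isothermal sphere, absorbed (1−a)S·πr² = emitted σ·4πr²·T⁴, so T⁴ = (1−a)S/(4σ).
T⁴ = 0.560·2847/(4·5.67×10⁻⁸) = 7.030×10⁹ K⁴.

T ≈ 290 K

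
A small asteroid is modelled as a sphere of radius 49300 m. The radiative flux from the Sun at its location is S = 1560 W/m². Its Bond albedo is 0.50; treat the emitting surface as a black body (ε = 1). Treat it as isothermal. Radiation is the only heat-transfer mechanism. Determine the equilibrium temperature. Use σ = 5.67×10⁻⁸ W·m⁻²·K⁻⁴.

T ≈ 242 K

At equilibrium, absorbed power = emitted power.
Absorbing cross-section = πr² = 7.636×10⁹ m²; emitting surface = 4πr² = 3.054×10¹⁰ m² (ratio 4).
(1−a)S·A_cross = εσ·A_surf·T⁴  ⇒  T⁴ = (1−a)S/(4σ).
T⁴ = 0.500·1560/(4·5.67×10⁻⁸) = 3.439×10⁹ K⁴.
T = (3.439×10⁹)^(1/4).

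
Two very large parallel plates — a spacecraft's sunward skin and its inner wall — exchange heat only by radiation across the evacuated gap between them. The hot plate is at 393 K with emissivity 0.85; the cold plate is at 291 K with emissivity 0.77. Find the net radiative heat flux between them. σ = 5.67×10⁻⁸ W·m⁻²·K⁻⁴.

q ≈ 641 W/m²

For two infinite grey parallel plates, q = σ(T₁⁴ − T₂⁴)/(1/ε₁ + 1/ε₂ − 1).
T₁⁴ − T₂⁴ = 2.385×10¹⁰ − 7.171×10⁹ = 1.668×10¹⁰ K⁴.
1/ε₁ + 1/ε₂ − 1 = 1.176 + 1.299 − 1 = 1.475.
q = 5.67×10⁻⁸ × 1.668×10¹⁰ / 1.475.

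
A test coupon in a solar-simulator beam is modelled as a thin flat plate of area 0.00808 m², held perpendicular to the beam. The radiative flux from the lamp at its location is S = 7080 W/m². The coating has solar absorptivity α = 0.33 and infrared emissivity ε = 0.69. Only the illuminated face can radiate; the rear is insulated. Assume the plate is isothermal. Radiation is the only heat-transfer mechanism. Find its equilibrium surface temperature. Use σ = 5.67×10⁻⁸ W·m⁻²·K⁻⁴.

T ≈ 494 K

At equilibrium, absorbed power = emitted power.
Absorbing cross-section = A = 0.008080 m²; emitting surface = A = 0.008080 m² (ratio 1).
αS·A_cross = εσ·A_surf·T⁴  ⇒  T⁴ = αS/(ε·1σ).
T⁴ = 0.330·7080/(0.69·1·5.67×10⁻⁸) = 5.972×10¹⁰ K⁴.
T = (5.972×10¹⁰)^(1/4).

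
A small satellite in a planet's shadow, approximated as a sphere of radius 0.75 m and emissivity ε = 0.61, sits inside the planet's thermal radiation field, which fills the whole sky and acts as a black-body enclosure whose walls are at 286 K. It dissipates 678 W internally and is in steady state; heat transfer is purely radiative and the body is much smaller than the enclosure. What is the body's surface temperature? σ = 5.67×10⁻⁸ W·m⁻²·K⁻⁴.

For a small grey body in a large enclosure, net radiated power = εσA(T⁴ − T_w⁴).
Steady state: P = εσA(T⁴ − T_w⁴) with A = 4πr² = 7.069 m².
T⁴ = P/(εσA) + T_w⁴ = 678/(0.61·5.67×10⁻⁸·7.069) + (286)⁴
    = 2.773×10⁹ + 6.691×10⁹ = 9.464×10⁹ K⁴.

T ≈ 312 K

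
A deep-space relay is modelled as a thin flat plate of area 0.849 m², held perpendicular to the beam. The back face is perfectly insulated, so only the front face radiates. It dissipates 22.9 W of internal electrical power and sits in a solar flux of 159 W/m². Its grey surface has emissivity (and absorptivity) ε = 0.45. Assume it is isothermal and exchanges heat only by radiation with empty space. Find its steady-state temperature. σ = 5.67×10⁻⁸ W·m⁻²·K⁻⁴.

At steady state, absorbed solar power + internal power = radiated power.
Absorbed: α·S·A_cross = 0.45·159·0.8490 = 60.75 W (cross-section A).
Total input = 60.75 + 22.9 = 83.65 W.
Radiated: εσ·A_surf·T⁴ with A_surf = A = 0.8490 m².
T⁴ = 83.65/(0.45·5.67×10⁻⁸·0.8490) = 3.861×10⁹ K⁴.

T ≈ 249 K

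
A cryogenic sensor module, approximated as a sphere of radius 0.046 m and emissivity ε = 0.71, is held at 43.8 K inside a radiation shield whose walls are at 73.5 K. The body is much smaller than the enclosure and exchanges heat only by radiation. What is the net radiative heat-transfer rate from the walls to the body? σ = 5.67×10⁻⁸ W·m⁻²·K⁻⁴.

For a small grey body in a large enclosure: P_net = εσA(T_body⁴ − T_wall⁴).
A = 4πr² = 0.02659 m²; T_body⁴ − T_wall⁴ = 3.680×10⁶ − 2.918×10⁷ = -2.550×10⁷ K⁴.
|P_net| = 0.71·5.67×10⁻⁸·0.02659·2.550×10⁷.

P_net ≈ 0.0273 W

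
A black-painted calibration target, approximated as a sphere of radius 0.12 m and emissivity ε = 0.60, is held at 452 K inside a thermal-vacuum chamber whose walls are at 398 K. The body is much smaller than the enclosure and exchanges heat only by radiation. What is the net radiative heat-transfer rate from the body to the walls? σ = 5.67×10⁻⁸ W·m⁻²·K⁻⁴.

For a small grey body in a large enclosure: P_net = εσA(T_body⁴ − T_wall⁴).
A = 4πr² = 0.1810 m²; T_body⁴ − T_wall⁴ = 4.174×10¹⁰ − 2.509×10¹⁰ = 1.665×10¹⁰ K⁴.
|P_net| = 0.60·5.67×10⁻⁸·0.1810·1.665×10¹⁰.

P_net ≈ 102 W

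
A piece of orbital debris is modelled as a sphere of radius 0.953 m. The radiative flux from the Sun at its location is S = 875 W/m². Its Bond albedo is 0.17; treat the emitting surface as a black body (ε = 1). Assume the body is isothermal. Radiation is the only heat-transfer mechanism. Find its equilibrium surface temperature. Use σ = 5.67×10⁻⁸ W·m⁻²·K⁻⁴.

At equilibrium, absorbed power = emitted power.
Absorbing cross-section = πr² = 2.853 m²; emitting surface = 4πr² = 11.41 m² (ratio 4).
(1−a)S·A_cross = εσ·A_surf·T⁴  ⇒  T⁴ = (1−a)S/(4σ).
T⁴ = 0.830·875/(4·5.67×10⁻⁸) = 3.202×10⁹ K⁴.
T = (3.202×10⁹)^(1/4).

T ≈ 238 K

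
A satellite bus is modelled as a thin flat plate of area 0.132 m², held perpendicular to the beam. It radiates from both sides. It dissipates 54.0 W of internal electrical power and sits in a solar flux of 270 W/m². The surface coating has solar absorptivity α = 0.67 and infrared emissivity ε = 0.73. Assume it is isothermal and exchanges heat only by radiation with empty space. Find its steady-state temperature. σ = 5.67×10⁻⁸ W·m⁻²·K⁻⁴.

T ≈ 291 K

At steady state, absorbed solar power + internal power = radiated power.
Absorbed: α·S·A_cross = 0.67·270·0.1320 = 23.88 W (cross-section A).
Total input = 23.88 + 54.0 = 77.88 W.
Radiated: εσ·A_surf·T⁴ with A_surf = 2A = 0.2640 m².
T⁴ = 77.88/(0.73·5.67×10⁻⁸·0.2640) = 7.127×10⁹ K⁴.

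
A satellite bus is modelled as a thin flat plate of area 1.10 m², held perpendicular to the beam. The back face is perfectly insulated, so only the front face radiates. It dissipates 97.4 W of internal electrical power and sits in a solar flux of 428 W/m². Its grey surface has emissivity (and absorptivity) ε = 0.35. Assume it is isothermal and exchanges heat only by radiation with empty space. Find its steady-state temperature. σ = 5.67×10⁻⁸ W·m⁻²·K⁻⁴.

At steady state, absorbed solar power + internal power = radiated power.
Absorbed: α·S·A_cross = 0.35·428·1.100 = 164.8 W (cross-section A).
Total input = 164.8 + 97.4 = 262.2 W.
Radiated: εσ·A_surf·T⁴ with A_surf = A = 1.100 m².
T⁴ = 262.2/(0.35·5.67×10⁻⁸·1.100) = 1.201×10¹⁰ K⁴.

T ≈ 331 K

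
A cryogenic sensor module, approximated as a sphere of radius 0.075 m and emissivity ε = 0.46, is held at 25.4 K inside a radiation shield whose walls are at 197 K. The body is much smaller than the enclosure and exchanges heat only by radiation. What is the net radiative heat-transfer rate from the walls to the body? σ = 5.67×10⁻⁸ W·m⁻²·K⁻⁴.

For a small grey body in a large enclosure: P_net = εσA(T_body⁴ − T_wall⁴).
A = 4πr² = 0.07069 m²; T_body⁴ − T_wall⁴ = 4.162×10⁵ − 1.506×10⁹ = -1.506×10⁹ K⁴.
|P_net| = 0.46·5.67×10⁻⁸·0.07069·1.506×10⁹.

P_net ≈ 2.78 W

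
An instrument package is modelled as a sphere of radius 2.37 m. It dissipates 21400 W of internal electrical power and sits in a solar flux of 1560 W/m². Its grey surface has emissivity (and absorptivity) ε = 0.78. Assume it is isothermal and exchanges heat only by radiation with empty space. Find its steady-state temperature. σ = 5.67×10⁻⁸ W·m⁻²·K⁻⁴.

T ≈ 342 K

At steady state, absorbed solar power + internal power = radiated power.
Absorbed: α·S·A_cross = 0.78·1560·17.65 = 21470 W (cross-section πr²).
Total input = 21470 + 21400 = 42870 W.
Radiated: εσ·A_surf·T⁴ with A_surf = 4πr² = 70.58 m².
T⁴ = 42870/(0.78·5.67×10⁻⁸·70.58) = 1.373×10¹⁰ K⁴.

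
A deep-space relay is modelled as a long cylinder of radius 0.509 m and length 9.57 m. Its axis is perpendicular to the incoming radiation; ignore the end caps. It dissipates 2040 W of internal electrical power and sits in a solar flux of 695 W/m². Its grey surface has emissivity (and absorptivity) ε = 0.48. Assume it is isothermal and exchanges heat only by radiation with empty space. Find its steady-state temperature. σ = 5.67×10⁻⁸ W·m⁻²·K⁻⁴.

T ≈ 282 K

At steady state, absorbed solar power + internal power = radiated power.
Absorbed: α·S·A_cross = 0.48·695·9.742 = 3250 W (cross-section 2rL).
Total input = 3250 + 2040 = 5290 W.
Radiated: εσ·A_surf·T⁴ with A_surf = 2πrL = 30.61 m².
T⁴ = 5290/(0.48·5.67×10⁻⁸·30.61) = 6.351×10⁹ K⁴.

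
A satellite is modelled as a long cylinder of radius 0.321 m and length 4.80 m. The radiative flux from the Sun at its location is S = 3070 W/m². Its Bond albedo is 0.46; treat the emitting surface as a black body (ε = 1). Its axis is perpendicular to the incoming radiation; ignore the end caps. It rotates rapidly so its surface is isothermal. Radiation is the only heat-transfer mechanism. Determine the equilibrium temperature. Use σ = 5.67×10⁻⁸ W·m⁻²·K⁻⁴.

T ≈ 311 K

At equilibrium, absorbed power = emitted power.
Absorbing cross-section = 2rL = 3.082 m²; emitting surface = 2πrL = 9.681 m² (ratio π).
(1−a)S·A_cross = εσ·A_surf·T⁴  ⇒  T⁴ = (1−a)S/(πσ).
T⁴ = 0.540·3070/(π·5.67×10⁻⁸) = 9.307×10⁹ K⁴.
T = (9.307×10⁹)^(1/4).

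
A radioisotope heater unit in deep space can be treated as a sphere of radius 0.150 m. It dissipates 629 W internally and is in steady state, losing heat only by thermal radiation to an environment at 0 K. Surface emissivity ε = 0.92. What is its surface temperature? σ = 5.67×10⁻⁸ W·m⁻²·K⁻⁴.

T ≈ 454 K

Steady state: internal power = radiated power, P = εσA T⁴.
Radiating area A = 4πr² = 0.2827 m².
T⁴ = P/(εσA) = 629/(0.92·5.67×10⁻⁸·0.2827) = 4.265×10¹⁰ K⁴.
T = (4.265×10¹⁰)^(1/4).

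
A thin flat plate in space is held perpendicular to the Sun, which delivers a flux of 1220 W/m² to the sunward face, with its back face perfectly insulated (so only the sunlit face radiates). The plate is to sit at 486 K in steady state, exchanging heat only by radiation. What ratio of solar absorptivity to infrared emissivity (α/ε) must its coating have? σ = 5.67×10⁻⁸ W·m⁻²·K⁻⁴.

Balance: αS·A = εσ·1A·T⁴ ⇒ α/ε = σT⁴/S.
α/ε = 5.67×10⁻⁸·(486)⁴/1220 = 5.67×10⁻⁸·5.579×10¹⁰/1220.

α/ε ≈ 2.59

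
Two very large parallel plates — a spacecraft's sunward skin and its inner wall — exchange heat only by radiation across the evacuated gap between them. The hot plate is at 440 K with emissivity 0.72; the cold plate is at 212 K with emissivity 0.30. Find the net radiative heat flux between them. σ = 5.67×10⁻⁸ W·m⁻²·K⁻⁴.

q ≈ 540 W/m²

For two infinite grey parallel plates, q = σ(T₁⁴ − T₂⁴)/(1/ε₁ + 1/ε₂ − 1).
T₁⁴ − T₂⁴ = 3.748×10¹⁰ − 2.020×10⁹ = 3.546×10¹⁰ K⁴.
1/ε₁ + 1/ε₂ − 1 = 1.389 + 3.333 − 1 = 3.722.
q = 5.67×10⁻⁸ × 3.546×10¹⁰ / 3.722.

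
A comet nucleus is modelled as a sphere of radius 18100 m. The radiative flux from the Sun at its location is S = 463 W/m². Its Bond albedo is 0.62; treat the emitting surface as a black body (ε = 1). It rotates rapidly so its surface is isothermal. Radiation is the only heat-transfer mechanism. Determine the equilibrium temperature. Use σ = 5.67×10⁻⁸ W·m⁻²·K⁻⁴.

T ≈ 167 K

At equilibrium, absorbed power = emitted power.
Absorbing cross-section = πr² = 1.029×10⁹ m²; emitting surface = 4πr² = 4.117×10⁹ m² (ratio 4).
(1−a)S·A_cross = εσ·A_surf·T⁴  ⇒  T⁴ = (1−a)S/(4σ).
T⁴ = 0.380·463/(4·5.67×10⁻⁸) = 7.757×10⁸ K⁴.
T = (7.757×10⁸)^(1/4).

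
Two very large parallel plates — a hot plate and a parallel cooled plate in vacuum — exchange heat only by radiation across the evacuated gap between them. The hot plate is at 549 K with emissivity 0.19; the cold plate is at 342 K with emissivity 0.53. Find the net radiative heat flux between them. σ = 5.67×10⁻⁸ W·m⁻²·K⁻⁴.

q ≈ 711 W/m²

For two infinite grey parallel plates, q = σ(T₁⁴ − T₂⁴)/(1/ε₁ + 1/ε₂ − 1).
T₁⁴ − T₂⁴ = 9.084×10¹⁰ − 1.368×10¹⁰ = 7.716×10¹⁰ K⁴.
1/ε₁ + 1/ε₂ − 1 = 5.263 + 1.887 − 1 = 6.150.
q = 5.67×10⁻⁸ × 7.716×10¹⁰ / 6.150.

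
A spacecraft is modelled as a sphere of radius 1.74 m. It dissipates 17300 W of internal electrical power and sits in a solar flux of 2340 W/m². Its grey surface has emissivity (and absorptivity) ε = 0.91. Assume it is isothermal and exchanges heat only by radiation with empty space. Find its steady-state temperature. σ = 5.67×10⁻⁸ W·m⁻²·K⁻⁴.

T ≈ 372 K

At steady state, absorbed solar power + internal power = radiated power.
Absorbed: α·S·A_cross = 0.91·2340·9.511 = 20250 W (cross-section πr²).
Total input = 20250 + 17300 = 37550 W.
Radiated: εσ·A_surf·T⁴ with A_surf = 4πr² = 38.05 m².
T⁴ = 37550/(0.91·5.67×10⁻⁸·38.05) = 1.913×10¹⁰ K⁴.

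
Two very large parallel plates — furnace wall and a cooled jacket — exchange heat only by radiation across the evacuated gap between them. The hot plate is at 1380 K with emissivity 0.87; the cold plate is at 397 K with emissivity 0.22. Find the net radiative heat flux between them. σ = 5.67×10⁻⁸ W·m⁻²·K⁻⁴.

For two infinite grey parallel plates, q = σ(T₁⁴ − T₂⁴)/(1/ε₁ + 1/ε₂ − 1).
T₁⁴ − T₂⁴ = 3.627×10¹² − 2.484×10¹⁰ = 3.602×10¹² K⁴.
1/ε₁ + 1/ε₂ − 1 = 1.149 + 4.545 − 1 = 4.695.
q = 5.67×10⁻⁸ × 3.602×10¹² / 4.695.

q ≈ 43500 W/m²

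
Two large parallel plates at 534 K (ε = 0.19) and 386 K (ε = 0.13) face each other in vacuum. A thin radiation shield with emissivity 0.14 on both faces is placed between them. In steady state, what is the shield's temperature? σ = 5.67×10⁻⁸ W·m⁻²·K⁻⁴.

In steady state the net flux on the hot side equals that on the cold side.
σ(T₁⁴−T_s⁴)/D₁ = σ(T_s⁴−T₂⁴)/D₂, with D₁ = 1/ε₁+1/ε_s−1 = 11.41, D₂ = 1/ε_s+1/ε₂−1 = 13.84.
Solve for T_s⁴: T_s⁴ = (D₂·T₁⁴ + D₁·T₂⁴)/(D₁+D₂) = 5.460×10¹⁰ K⁴.

T_s ≈ 483 K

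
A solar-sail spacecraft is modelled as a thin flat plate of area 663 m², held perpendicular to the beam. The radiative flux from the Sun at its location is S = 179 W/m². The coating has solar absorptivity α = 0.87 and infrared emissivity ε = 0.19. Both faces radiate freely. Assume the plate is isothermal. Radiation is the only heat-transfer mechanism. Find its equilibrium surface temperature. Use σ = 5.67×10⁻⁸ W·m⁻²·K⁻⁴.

At equilibrium, absorbed power = emitted power.
Absorbing cross-section = A = 663.0 m²; emitting surface = 2A = 1326 m² (ratio 2).
αS·A_cross = εσ·A_surf·T⁴  ⇒  T⁴ = αS/(ε·2σ).
T⁴ = 0.870·179/(0.19·2·5.67×10⁻⁸) = 7.228×10⁹ K⁴.
T = (7.228×10⁹)^(1/4).

T ≈ 292 K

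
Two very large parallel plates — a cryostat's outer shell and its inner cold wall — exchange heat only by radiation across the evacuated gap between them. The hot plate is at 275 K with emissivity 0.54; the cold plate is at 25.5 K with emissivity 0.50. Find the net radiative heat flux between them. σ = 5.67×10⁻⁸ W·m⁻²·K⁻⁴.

For two infinite grey parallel plates, q = σ(T₁⁴ − T₂⁴)/(1/ε₁ + 1/ε₂ − 1).
T₁⁴ − T₂⁴ = 5.719×10⁹ − 4.228×10⁵ = 5.719×10⁹ K⁴.
1/ε₁ + 1/ε₂ − 1 = 1.852 + 2.000 − 1 = 2.852.
q = 5.67×10⁻⁸ × 5.719×10⁹ / 2.852.

q ≈ 114 W/m²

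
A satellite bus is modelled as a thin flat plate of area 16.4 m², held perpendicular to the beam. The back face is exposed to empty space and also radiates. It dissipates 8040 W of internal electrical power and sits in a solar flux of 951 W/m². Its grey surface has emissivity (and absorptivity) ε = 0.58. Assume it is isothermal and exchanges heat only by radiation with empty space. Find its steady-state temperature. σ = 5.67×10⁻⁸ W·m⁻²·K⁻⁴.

T ≈ 355 K

At steady state, absorbed solar power + internal power = radiated power.
Absorbed: α·S·A_cross = 0.58·951·16.40 = 9046 W (cross-section A).
Total input = 9046 + 8040 = 17090 W.
Radiated: εσ·A_surf·T⁴ with A_surf = 2A = 32.80 m².
T⁴ = 17090/(0.58·5.67×10⁻⁸·32.80) = 1.584×10¹⁰ K⁴.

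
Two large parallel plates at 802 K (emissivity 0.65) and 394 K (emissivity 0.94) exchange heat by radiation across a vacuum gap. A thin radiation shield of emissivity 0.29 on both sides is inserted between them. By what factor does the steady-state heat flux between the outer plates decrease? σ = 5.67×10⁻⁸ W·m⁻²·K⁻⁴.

factor ≈ 4.68

Without shield: q₀ = σΔ(T⁴)/(1/ε₁+1/ε₂−1) with denominator 1.602.
With shield the two gaps are in series; the resistances add: (1/ε₁+1/ε_s−1)+(1/ε_s+1/ε₂−1) = 3.987+3.512 = 7.499.
Heat-flux ratio q₀/q = 7.499/1.602.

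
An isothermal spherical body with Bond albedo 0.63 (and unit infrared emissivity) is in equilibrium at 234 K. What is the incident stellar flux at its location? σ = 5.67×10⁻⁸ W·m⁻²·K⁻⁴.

(1−a)S·πr² = σ·4πr²·T⁴ ⇒ S = 4σT⁴/(1−a).
S = 4·5.67×10⁻⁸·2.998×10⁹/0.370.

S ≈ 1840 W/m²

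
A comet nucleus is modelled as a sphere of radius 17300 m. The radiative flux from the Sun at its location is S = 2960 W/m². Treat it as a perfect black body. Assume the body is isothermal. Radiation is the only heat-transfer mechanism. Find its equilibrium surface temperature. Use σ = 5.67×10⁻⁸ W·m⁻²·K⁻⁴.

T ≈ 338 K

At equilibrium, absorbed power = emitted power.
Absorbing cross-section = πr² = 9.402×10⁸ m²; emitting surface = 4πr² = 3.761×10⁹ m² (ratio 4).
S·A_cross = εσ·A_surf·T⁴  ⇒  T⁴ = S/(4σ).
T⁴ = 1.00·2960/(4·5.67×10⁻⁸) = 1.305×10¹⁰ K⁴.
T = (1.305×10¹⁰)^(1/4).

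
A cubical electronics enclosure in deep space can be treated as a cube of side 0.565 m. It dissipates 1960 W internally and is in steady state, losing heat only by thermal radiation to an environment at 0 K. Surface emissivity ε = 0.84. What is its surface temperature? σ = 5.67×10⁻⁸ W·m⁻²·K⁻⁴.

Steady state: internal power = radiated power, P = εσA T⁴.
Radiating area A = 6L² = 1.915 m².
T⁴ = P/(εσA) = 1960/(0.84·5.67×10⁻⁸·1.915) = 2.149×10¹⁰ K⁴.
T = (2.149×10¹⁰)^(1/4).

T ≈ 383 K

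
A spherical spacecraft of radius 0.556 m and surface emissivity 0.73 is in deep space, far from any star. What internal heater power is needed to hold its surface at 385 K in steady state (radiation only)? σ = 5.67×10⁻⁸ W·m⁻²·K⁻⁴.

P ≈ 3530 W

P = εσ·4πr²·T⁴.
4πr² = 3.885 m²; T⁴ = 2.197×10¹⁰ K⁴.
P = 0.73·5.67×10⁻⁸·3.885·2.197×10¹⁰.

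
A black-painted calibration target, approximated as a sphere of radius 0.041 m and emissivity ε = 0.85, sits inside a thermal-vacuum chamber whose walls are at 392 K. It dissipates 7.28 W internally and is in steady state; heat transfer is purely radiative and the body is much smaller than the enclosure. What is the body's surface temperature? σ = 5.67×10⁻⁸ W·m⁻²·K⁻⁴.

For a small grey body in a large enclosure, net radiated power = εσA(T⁴ − T_w⁴).
Steady state: P = εσA(T⁴ − T_w⁴) with A = 4πr² = 0.02112 m².
T⁴ = P/(εσA) + T_w⁴ = 7.28/(0.85·5.67×10⁻⁸·0.02112) + (392)⁴
    = 7.151×10⁹ + 2.361×10¹⁰ = 3.076×10¹⁰ K⁴.

T ≈ 419 K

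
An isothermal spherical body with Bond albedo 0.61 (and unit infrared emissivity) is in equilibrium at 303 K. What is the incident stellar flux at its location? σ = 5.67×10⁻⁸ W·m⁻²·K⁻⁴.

S ≈ 4900 W/m²

(1−a)S·πr² = σ·4πr²·T⁴ ⇒ S = 4σT⁴/(1−a).
S = 4·5.67×10⁻⁸·8.429×10⁹/0.390.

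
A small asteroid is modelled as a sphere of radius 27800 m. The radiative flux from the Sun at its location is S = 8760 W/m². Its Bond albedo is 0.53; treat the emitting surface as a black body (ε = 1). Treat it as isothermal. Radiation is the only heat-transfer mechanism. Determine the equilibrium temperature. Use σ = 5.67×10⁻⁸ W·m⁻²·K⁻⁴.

T ≈ 367 K

At equilibrium, absorbed power = emitted power.
Absorbing cross-section = πr² = 2.428×10⁹ m²; emitting surface = 4πr² = 9.712×10⁹ m² (ratio 4).
(1−a)S·A_cross = εσ·A_surf·T⁴  ⇒  T⁴ = (1−a)S/(4σ).
T⁴ = 0.470·8760/(4·5.67×10⁻⁸) = 1.815×10¹⁰ K⁴.
T = (1.815×10¹⁰)^(1/4).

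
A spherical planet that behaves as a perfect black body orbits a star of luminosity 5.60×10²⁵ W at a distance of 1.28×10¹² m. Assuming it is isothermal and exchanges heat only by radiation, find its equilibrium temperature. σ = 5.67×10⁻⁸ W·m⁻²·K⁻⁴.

T ≈ 58.8 K

First find the stellar flux at distance d: S = L/(4πd²) = 5.60×10²⁵/(4π·(1.28×10¹²)²) = 2.720 W/m².
For an isothermal sphere, absorbed (1−a)S·πr² = emitted σ·4πr²·T⁴, so T⁴ = (1−a)S/(4σ).
T⁴ = 1.00·2.720/(4·5.67×10⁻⁸) = 1.199×10⁷ K⁴.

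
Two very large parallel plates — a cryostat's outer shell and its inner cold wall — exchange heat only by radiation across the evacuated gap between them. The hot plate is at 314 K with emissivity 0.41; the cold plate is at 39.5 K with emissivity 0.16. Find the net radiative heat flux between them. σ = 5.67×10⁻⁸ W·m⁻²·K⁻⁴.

For two infinite grey parallel plates, q = σ(T₁⁴ − T₂⁴)/(1/ε₁ + 1/ε₂ − 1).
T₁⁴ − T₂⁴ = 9.721×10⁹ − 2.434×10⁶ = 9.719×10⁹ K⁴.
1/ε₁ + 1/ε₂ − 1 = 2.439 + 6.250 − 1 = 7.689.
q = 5.67×10⁻⁸ × 9.719×10⁹ / 7.689.

q ≈ 71.7 W/m²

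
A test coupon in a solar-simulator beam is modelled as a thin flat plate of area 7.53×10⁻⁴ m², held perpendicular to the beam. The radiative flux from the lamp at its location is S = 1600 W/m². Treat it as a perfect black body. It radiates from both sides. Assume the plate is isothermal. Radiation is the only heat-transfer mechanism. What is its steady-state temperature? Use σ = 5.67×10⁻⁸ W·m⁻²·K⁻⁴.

T ≈ 345 K

At equilibrium, absorbed power = emitted power.
Absorbing cross-section = A = 7.530×10⁻⁴ m²; emitting surface = 2A = 0.001506 m² (ratio 2).
S·A_cross = εσ·A_surf·T⁴  ⇒  T⁴ = S/(2σ).
T⁴ = 1.00·1600/(2·5.67×10⁻⁸) = 1.411×10¹⁰ K⁴.
T = (1.411×10¹⁰)^(1/4).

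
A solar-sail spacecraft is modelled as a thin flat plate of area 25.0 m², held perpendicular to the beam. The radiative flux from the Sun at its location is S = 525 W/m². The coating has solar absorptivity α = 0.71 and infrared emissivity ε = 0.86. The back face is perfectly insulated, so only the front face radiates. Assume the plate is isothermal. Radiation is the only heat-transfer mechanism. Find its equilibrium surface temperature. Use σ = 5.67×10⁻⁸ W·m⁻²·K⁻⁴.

At equilibrium, absorbed power = emitted power.
Absorbing cross-section = A = 25.00 m²; emitting surface = A = 25.00 m² (ratio 1).
αS·A_cross = εσ·A_surf·T⁴  ⇒  T⁴ = αS/(ε·1σ).
T⁴ = 0.710·525/(0.86·1·5.67×10⁻⁸) = 7.644×10⁹ K⁴.
T = (7.644×10⁹)^(1/4).

T ≈ 296 K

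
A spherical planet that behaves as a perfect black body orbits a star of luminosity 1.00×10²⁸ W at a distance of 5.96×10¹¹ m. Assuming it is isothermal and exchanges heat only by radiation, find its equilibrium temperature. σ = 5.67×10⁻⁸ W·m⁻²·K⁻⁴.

T ≈ 315 K

First find the stellar flux at distance d: S = L/(4πd²) = 1.00×10²⁸/(4π·(5.96×10¹¹)²) = 2240 W/m².
For an isothermal sphere, absorbed (1−a)S·πr² = emitted σ·4πr²·T⁴, so T⁴ = (1−a)S/(4σ).
T⁴ = 1.00·2240/(4·5.67×10⁻⁸) = 9.878×10⁹ K⁴.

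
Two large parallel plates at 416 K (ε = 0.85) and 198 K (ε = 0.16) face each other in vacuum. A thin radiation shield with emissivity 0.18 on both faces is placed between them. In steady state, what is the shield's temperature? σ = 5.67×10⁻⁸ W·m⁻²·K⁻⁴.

In steady state the net flux on the hot side equals that on the cold side.
σ(T₁⁴−T_s⁴)/D₁ = σ(T_s⁴−T₂⁴)/D₂, with D₁ = 1/ε₁+1/ε_s−1 = 5.732, D₂ = 1/ε_s+1/ε₂−1 = 10.81.
Solve for T_s⁴: T_s⁴ = (D₂·T₁⁴ + D₁·T₂⁴)/(D₁+D₂) = 2.010×10¹⁰ K⁴.

T_s ≈ 377 K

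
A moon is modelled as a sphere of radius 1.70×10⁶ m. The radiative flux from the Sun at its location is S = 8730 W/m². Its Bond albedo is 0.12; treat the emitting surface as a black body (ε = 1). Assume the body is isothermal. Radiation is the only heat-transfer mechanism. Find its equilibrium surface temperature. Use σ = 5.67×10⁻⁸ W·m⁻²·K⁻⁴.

At equilibrium, absorbed power = emitted power.
Absorbing cross-section = πr² = 9.079×10¹² m²; emitting surface = 4πr² = 3.632×10¹³ m² (ratio 4).
(1−a)S·A_cross = εσ·A_surf·T⁴  ⇒  T⁴ = (1−a)S/(4σ).
T⁴ = 0.880·8730/(4·5.67×10⁻⁸) = 3.387×10¹⁰ K⁴.
T = (3.387×10¹⁰)^(1/4).

T ≈ 429 K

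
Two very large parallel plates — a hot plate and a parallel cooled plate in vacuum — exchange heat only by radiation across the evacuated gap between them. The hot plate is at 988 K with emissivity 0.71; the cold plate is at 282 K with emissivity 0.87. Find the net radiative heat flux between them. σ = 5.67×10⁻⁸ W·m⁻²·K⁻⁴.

q ≈ 34400 W/m²

For two infinite grey parallel plates, q = σ(T₁⁴ − T₂⁴)/(1/ε₁ + 1/ε₂ − 1).
T₁⁴ − T₂⁴ = 9.529×10¹¹ − 6.324×10⁹ = 9.465×10¹¹ K⁴.
1/ε₁ + 1/ε₂ − 1 = 1.408 + 1.149 − 1 = 1.558.
q = 5.67×10⁻⁸ × 9.465×10¹¹ / 1.558.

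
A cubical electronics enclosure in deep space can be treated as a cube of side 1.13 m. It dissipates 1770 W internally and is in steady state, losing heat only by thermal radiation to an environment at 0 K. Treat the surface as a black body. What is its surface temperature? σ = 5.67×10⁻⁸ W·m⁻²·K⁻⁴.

T ≈ 253 K

Steady state: internal power = radiated power, P = εσA T⁴.
Radiating area A = 6L² = 7.661 m².
T⁴ = P/(εσA) = 1770/(1.0·5.67×10⁻⁸·7.661) = 4.075×10⁹ K⁴.
T = (4.075×10⁹)^(1/4).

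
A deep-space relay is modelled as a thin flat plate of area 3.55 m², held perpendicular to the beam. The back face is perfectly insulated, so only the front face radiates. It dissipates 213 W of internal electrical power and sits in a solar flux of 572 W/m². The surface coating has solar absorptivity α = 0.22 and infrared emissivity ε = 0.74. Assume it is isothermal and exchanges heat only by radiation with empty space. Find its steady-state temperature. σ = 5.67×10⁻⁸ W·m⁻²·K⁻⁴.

T ≈ 258 K

At steady state, absorbed solar power + internal power = radiated power.
Absorbed: α·S·A_cross = 0.22·572·3.550 = 446.7 W (cross-section A).
Total input = 446.7 + 213 = 659.7 W.
Radiated: εσ·A_surf·T⁴ with A_surf = A = 3.550 m².
T⁴ = 659.7/(0.74·5.67×10⁻⁸·3.550) = 4.429×10⁹ K⁴.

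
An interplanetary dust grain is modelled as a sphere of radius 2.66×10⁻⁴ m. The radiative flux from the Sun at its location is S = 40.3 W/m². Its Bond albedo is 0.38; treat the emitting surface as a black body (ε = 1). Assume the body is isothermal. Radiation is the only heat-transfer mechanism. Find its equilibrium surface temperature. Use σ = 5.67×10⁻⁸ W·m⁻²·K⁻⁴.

T ≈ 102 K

At equilibrium, absorbed power = emitted power.
Absorbing cross-section = πr² = 2.223×10⁻⁷ m²; emitting surface = 4πr² = 8.891×10⁻⁷ m² (ratio 4).
(1−a)S·A_cross = εσ·A_surf·T⁴  ⇒  T⁴ = (1−a)S/(4σ).
T⁴ = 0.620·40.3/(4·5.67×10⁻⁸) = 1.102×10⁸ K⁴.
T = (1.102×10⁸)^(1/4).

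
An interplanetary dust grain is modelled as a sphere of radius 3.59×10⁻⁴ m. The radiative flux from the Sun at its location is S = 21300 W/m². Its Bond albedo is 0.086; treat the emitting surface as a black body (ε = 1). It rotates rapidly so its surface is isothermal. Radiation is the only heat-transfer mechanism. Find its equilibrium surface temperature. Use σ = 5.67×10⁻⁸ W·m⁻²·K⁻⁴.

T ≈ 541 K

At equilibrium, absorbed power = emitted power.
Absorbing cross-section = πr² = 4.049×10⁻⁷ m²; emitting surface = 4πr² = 1.620×10⁻⁶ m² (ratio 4).
(1−a)S·A_cross = εσ·A_surf·T⁴  ⇒  T⁴ = (1−a)S/(4σ).
T⁴ = 0.914·21300/(4·5.67×10⁻⁸) = 8.584×10¹⁰ K⁴.
T = (8.584×10¹⁰)^(1/4).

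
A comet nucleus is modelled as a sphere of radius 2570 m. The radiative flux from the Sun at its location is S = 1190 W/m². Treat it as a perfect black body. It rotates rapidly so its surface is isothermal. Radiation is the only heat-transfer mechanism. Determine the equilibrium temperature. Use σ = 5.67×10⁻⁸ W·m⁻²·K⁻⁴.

T ≈ 269 K

At equilibrium, absorbed power = emitted power.
Absorbing cross-section = πr² = 2.075×10⁷ m²; emitting surface = 4πr² = 8.300×10⁷ m² (ratio 4).
S·A_cross = εσ·A_surf·T⁴  ⇒  T⁴ = S/(4σ).
T⁴ = 1.00·1190/(4·5.67×10⁻⁸) = 5.247×10⁹ K⁴.
T = (5.247×10⁹)^(1/4).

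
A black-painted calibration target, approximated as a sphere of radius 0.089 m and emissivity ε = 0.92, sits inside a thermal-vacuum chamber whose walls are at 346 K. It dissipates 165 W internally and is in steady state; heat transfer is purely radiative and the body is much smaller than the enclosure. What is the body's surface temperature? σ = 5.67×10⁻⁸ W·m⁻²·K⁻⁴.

For a small grey body in a large enclosure, net radiated power = εσA(T⁴ − T_w⁴).
Steady state: P = εσA(T⁴ − T_w⁴) with A = 4πr² = 0.09954 m².
T⁴ = P/(εσA) + T_w⁴ = 165/(0.92·5.67×10⁻⁸·0.09954) + (346)⁴
    = 3.178×10¹⁰ + 1.433×10¹⁰ = 4.611×10¹⁰ K⁴.

T ≈ 463 K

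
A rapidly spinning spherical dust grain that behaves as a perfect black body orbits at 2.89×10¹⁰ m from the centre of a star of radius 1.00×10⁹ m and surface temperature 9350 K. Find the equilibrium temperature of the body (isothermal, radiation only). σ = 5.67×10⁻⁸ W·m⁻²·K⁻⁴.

T ≈ 1230 K

The star's surface emits σT_*⁴; at distance d the flux is S = σT_*⁴(R_*/d)².
S = 5.67×10⁻⁸·(9350)⁴·(1.00×10⁹/2.89×10¹⁰)² = 5.188×10⁵ W/m².
For an isothermal sphere T⁴ = (1−a)S/(4σ) = 2.288×10¹² K⁴.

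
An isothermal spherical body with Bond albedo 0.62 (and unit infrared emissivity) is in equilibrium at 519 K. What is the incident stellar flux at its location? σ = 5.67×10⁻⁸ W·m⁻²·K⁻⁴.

(1−a)S·πr² = σ·4πr²·T⁴ ⇒ S = 4σT⁴/(1−a).
S = 4·5.67×10⁻⁸·7.256×10¹⁰/0.380.

S ≈ 43300 W/m²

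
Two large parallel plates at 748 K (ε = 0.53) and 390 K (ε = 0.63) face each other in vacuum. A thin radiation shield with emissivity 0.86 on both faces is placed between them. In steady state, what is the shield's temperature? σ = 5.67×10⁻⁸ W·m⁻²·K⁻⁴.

T_s ≈ 629 K

In steady state the net flux on the hot side equals that on the cold side.
σ(T₁⁴−T_s⁴)/D₁ = σ(T_s⁴−T₂⁴)/D₂, with D₁ = 1/ε₁+1/ε_s−1 = 2.050, D₂ = 1/ε_s+1/ε₂−1 = 1.750.
Solve for T_s⁴: T_s⁴ = (D₂·T₁⁴ + D₁·T₂⁴)/(D₁+D₂) = 1.567×10¹¹ K⁴.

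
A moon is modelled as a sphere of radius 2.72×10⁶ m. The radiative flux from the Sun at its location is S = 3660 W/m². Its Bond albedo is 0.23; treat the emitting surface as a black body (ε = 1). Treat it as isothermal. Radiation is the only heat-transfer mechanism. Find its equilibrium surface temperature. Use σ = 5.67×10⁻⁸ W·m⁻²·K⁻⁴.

T ≈ 334 K

At equilibrium, absorbed power = emitted power.
Absorbing cross-section = πr² = 2.324×10¹³ m²; emitting surface = 4πr² = 9.297×10¹³ m² (ratio 4).
(1−a)S·A_cross = εσ·A_surf·T⁴  ⇒  T⁴ = (1−a)S/(4σ).
T⁴ = 0.770·3660/(4·5.67×10⁻⁸) = 1.243×10¹⁰ K⁴.
T = (1.243×10¹⁰)^(1/4).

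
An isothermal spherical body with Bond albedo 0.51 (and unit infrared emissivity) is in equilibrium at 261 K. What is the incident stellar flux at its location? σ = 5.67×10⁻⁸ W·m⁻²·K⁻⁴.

(1−a)S·πr² = σ·4πr²·T⁴ ⇒ S = 4σT⁴/(1−a).
S = 4·5.67×10⁻⁸·4.640×10⁹/0.490.

S ≈ 2150 W/m²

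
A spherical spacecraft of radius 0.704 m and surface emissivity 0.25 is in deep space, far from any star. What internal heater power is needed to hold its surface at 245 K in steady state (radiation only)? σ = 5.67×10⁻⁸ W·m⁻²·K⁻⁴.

P = εσ·4πr²·T⁴.
4πr² = 6.228 m²; T⁴ = 3.603×10⁹ K⁴.
P = 0.25·5.67×10⁻⁸·6.228·3.603×10⁹.

P ≈ 318 W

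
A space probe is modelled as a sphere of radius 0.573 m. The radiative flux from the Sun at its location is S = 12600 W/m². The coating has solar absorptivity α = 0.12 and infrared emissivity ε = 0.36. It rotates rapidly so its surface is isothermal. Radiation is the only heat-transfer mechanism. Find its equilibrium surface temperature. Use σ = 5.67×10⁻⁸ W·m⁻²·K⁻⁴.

At equilibrium, absorbed power = emitted power.
Absorbing cross-section = πr² = 1.031 m²; emitting surface = 4πr² = 4.126 m² (ratio 4).
αS·A_cross = εσ·A_surf·T⁴  ⇒  T⁴ = αS/(ε·4σ).
T⁴ = 0.120·12600/(0.36·4·5.67×10⁻⁸) = 1.852×10¹⁰ K⁴.
T = (1.852×10¹⁰)^(1/4).

T ≈ 369 K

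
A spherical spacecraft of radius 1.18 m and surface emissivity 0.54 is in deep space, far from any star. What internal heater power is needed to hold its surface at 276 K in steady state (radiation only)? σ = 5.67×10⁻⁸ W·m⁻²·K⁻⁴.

P = εσ·4πr²·T⁴.
4πr² = 17.50 m²; T⁴ = 5.803×10⁹ K⁴.
P = 0.54·5.67×10⁻⁸·17.50·5.803×10⁹.

P ≈ 3110 W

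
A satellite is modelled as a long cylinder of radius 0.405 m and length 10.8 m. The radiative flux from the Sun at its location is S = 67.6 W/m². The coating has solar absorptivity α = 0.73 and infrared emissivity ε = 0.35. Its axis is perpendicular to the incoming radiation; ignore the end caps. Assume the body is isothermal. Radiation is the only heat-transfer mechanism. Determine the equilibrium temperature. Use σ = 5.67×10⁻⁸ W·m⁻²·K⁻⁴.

T ≈ 168 K

At equilibrium, absorbed power = emitted power.
Absorbing cross-section = 2rL = 8.748 m²; emitting surface = 2πrL = 27.48 m² (ratio π).
αS·A_cross = εσ·A_surf·T⁴  ⇒  T⁴ = αS/(ε·πσ).
T⁴ = 0.730·67.6/(0.35·π·5.67×10⁻⁸) = 7.915×10⁸ K⁴.
T = (7.915×10⁸)^(1/4).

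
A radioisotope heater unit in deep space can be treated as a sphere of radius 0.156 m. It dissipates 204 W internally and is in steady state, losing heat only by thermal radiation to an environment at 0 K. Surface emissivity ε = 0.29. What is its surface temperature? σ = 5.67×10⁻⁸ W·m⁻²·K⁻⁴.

Steady state: internal power = radiated power, P = εσA T⁴.
Radiating area A = 4πr² = 0.3058 m².
T⁴ = P/(εσA) = 204/(0.29·5.67×10⁻⁸·0.3058) = 4.057×10¹⁰ K⁴.
T = (4.057×10¹⁰)^(1/4).

T ≈ 449 K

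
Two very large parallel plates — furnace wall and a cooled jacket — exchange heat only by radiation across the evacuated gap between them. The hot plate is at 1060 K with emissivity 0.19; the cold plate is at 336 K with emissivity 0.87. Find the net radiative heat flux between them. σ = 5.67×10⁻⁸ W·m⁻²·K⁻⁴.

For two infinite grey parallel plates, q = σ(T₁⁴ − T₂⁴)/(1/ε₁ + 1/ε₂ − 1).
T₁⁴ − T₂⁴ = 1.262×10¹² − 1.275×10¹⁰ = 1.250×10¹² K⁴.
1/ε₁ + 1/ε₂ − 1 = 5.263 + 1.149 − 1 = 5.413.
q = 5.67×10⁻⁸ × 1.250×10¹² / 5.413.

q ≈ 13100 W/m²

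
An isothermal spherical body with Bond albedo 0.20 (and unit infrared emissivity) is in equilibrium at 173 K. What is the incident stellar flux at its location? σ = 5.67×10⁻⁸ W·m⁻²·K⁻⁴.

(1−a)S·πr² = σ·4πr²·T⁴ ⇒ S = 4σT⁴/(1−a).
S = 4·5.67×10⁻⁸·8.957×10⁸/0.800.

S ≈ 254 W/m²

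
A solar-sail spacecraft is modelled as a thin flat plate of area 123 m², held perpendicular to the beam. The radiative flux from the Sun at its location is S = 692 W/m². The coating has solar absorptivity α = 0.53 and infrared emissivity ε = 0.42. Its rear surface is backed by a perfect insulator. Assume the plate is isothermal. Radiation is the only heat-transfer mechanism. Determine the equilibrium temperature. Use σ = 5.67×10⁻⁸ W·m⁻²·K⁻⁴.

At equilibrium, absorbed power = emitted power.
Absorbing cross-section = A = 123.0 m²; emitting surface = A = 123.0 m² (ratio 1).
αS·A_cross = εσ·A_surf·T⁴  ⇒  T⁴ = αS/(ε·1σ).
T⁴ = 0.530·692/(0.42·1·5.67×10⁻⁸) = 1.540×10¹⁰ K⁴.
T = (1.540×10¹⁰)^(1/4).

T ≈ 352 K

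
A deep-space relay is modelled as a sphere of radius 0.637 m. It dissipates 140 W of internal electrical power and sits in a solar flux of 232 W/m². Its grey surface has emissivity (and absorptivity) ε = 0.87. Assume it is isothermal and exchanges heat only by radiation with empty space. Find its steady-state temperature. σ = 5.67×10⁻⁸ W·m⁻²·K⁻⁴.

At steady state, absorbed solar power + internal power = radiated power.
Absorbed: α·S·A_cross = 0.87·232·1.275 = 257.3 W (cross-section πr²).
Total input = 257.3 + 140 = 397.3 W.
Radiated: εσ·A_surf·T⁴ with A_surf = 4πr² = 5.099 m².
T⁴ = 397.3/(0.87·5.67×10⁻⁸·5.099) = 1.580×10⁹ K⁴.

T ≈ 199 K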